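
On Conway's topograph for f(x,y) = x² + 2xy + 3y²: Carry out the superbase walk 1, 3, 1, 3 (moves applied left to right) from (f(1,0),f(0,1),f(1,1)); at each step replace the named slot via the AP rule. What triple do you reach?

start (1,3,6) = (f(1,0),f(0,1),f(1,1))
replace slot 1: 2·(3+6) − 1 = 17 → (17,3,6)
replace slot 3: 2·(17+3) − 6 = 34 → (17,3,34)
replace slot 1: 2·(3+34) − 17 = 57 → (57,3,34)
replace slot 3: 2·(57+3) − 34 = 86 → (57,3,86)

57,3,86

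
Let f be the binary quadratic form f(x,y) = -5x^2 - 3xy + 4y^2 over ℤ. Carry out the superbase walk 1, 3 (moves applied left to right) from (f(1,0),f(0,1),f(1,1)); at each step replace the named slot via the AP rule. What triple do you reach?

start (-5,4,-4) = (f(1,0),f(0,1),f(1,1))
replace slot 1: 2·(4+(-4)) − (-5) = 5 → (5,4,-4)
replace slot 3: 2·(5+4) − (-4) = 22 → (5,4,22)

5,4,22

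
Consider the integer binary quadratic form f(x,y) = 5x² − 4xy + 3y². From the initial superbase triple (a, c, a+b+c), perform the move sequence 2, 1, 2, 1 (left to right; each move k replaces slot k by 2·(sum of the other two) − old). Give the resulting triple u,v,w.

start (5,3,4) = (f(1,0),f(0,1),f(1,1))
replace slot 2: 2·(5+4) − 3 = 15 → (5,15,4)
replace slot 1: 2·(15+4) − 5 = 33 → (33,15,4)
replace slot 2: 2·(33+4) − 15 = 59 → (33,59,4)
replace slot 1: 2·(59+4) − 33 = 93 → (93,59,4)

93,59,4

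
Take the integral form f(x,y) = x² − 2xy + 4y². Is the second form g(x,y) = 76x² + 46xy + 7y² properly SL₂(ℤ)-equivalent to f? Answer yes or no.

D₁ = -12, D₂ = -12
f: translate: b→0 (≡-2 mod 2), so (1,-2,4)→(1,0,3)
f: reduced (well bottom): (1,0,3) with a≤c, −a<b≤a
g: flip: (76,46,7)→(7,-46,76)
g: translate: b→-4 (≡-46 mod 14), so (7,-46,76)→(7,-4,1)
g: flip: (7,-4,1)→(1,4,7)
g: translate: b→0 (≡4 mod 2), so (1,4,7)→(1,0,3)
g: reduced (well bottom): (1,0,3) with a≤c, −a<b≤a
reduced forms (1, 0, 3) vs (1, 0, 3) ⇒ equivalent

yes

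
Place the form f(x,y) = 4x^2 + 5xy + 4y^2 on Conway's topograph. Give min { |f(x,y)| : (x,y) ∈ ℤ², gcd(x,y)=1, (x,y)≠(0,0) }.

translate: b→-3 (≡5 mod 8), so (4,5,4)→(4,-3,3)
flip: (4,-3,3)→(3,3,4)
reduced (well bottom): (3,3,4) with a≤c, −a<b≤a
well minimum = a = 3

3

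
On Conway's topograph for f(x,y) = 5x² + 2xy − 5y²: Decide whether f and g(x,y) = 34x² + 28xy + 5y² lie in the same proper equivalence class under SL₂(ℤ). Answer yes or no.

D₁ = 104, D₂ = 104
river cycle of f (length 6): (-5, 8, 2), (2, 8, -5), (-5, 2, 5), (5, 8, -2), (-2, 8, 5), (5, 2, -5)
river cycle of g (length 6): (5, 2, -5), (-5, 8, 2), (2, 8, -5), (-5, 2, 5), (5, 8, -2), (-2, 8, 5)
cycles coincide ⇒ equivalent

yes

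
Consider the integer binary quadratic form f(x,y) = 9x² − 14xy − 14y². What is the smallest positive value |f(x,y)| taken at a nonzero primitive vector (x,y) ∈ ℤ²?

descent: ρ → (-14,14,9)  [lands on river]
river: ρ → (9,22,-6)
river: ρ → (-6,26,1)
river: ρ → (1,26,-6)
river: ρ → (-6,22,9)
river: ρ → (9,14,-14)
closes: descent 1, river 6
min |a| on river = 1

1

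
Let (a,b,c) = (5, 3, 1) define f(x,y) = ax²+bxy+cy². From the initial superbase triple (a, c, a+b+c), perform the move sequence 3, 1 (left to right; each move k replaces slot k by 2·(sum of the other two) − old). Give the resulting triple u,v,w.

start (5,1,9) = (f(1,0),f(0,1),f(1,1))
replace slot 3: 2·(5+1) − 9 = 3 → (5,1,3)
replace slot 1: 2·(1+3) − 5 = 3 → (3,1,3)

3,1,3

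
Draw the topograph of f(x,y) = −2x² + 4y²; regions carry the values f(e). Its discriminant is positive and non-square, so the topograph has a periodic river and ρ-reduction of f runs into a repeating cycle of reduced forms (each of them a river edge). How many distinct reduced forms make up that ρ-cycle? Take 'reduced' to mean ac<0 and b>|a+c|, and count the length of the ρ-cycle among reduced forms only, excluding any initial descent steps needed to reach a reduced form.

D = 32, ⌊√D⌋ = 5
descent: ρ → (4,0,-2)
descent: ρ → (-2,4,2)  [lands on river]
river: ρ → (2,4,-2)
ρ-cycle length = 2 (tail of 2 descent steps not counted)

2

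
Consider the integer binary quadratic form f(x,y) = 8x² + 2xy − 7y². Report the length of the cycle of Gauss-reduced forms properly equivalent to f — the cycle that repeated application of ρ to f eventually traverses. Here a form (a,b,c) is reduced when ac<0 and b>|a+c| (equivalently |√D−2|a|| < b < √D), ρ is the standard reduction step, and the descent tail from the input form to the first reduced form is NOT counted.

D = 228, ⌊√D⌋ = 15
river: ρ → (-7,12,3)
river: ρ → (3,12,-7)
river: ρ → (-7,2,8)
river: ρ → (8,14,-1)
river: ρ → (-1,14,8)
river: ρ → (8,2,-7)
ρ-cycle length = 6 (tail of 0 descent steps not counted)

6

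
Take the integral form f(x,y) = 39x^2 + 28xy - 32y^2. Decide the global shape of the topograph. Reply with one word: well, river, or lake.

D = b²−4ac = 28² − 4·39·(-32) = 5776
D = 76² is a perfect square ⇒ form factors over ℤ ⇒ lakes

lake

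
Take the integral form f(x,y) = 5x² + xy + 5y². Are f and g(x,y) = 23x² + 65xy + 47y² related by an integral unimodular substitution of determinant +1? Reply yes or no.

D₁ = -99, D₂ = -99
f: reduced (well bottom): (5,1,5) with a≤c, −a<b≤a
g: translate: b→19 (≡65 mod 46), so (23,65,47)→(23,19,5)
g: flip: (23,19,5)→(5,-19,23)
g: translate: b→1 (≡-19 mod 10), so (5,-19,23)→(5,1,5)
g: reduced (well bottom): (5,1,5) with a≤c, −a<b≤a
reduced forms (5, 1, 5) vs (5, 1, 5) ⇒ equivalent

yes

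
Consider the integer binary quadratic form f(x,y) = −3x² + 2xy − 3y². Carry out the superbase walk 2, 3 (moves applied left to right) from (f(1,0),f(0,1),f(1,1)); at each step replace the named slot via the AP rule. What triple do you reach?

start (-3,-3,-4) = (f(1,0),f(0,1),f(1,1))
replace slot 2: 2·((-3)+(-4)) − (-3) = -11 → (-3,-11,-4)
replace slot 3: 2·((-3)+(-11)) − (-4) = -24 → (-3,-11,-24)

-3,-11,-24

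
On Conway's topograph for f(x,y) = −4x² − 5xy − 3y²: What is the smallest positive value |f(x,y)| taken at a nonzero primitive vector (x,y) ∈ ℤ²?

translate: b→-3 (≡5 mod 8), so (4,5,3)→(4,-3,2)
flip: (4,-3,2)→(2,3,4)
translate: b→-1 (≡3 mod 4), so (2,3,4)→(2,-1,3)
reduced (well bottom): (2,-1,3) with a≤c, −a<b≤a
well minimum |f| = |-2| = 2 (negative-definite)

2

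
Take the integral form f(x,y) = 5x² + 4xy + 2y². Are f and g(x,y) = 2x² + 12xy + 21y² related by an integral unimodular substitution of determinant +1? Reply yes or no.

D₁ = -24, D₂ = -24
f: flip: (5,4,2)→(2,-4,5)
f: translate: b→0 (≡-4 mod 4), so (2,-4,5)→(2,0,3)
f: reduced (well bottom): (2,0,3) with a≤c, −a<b≤a
g: translate: b→0 (≡12 mod 4), so (2,12,21)→(2,0,3)
g: reduced (well bottom): (2,0,3) with a≤c, −a<b≤a
reduced forms (2, 0, 3) vs (2, 0, 3) ⇒ equivalent

yes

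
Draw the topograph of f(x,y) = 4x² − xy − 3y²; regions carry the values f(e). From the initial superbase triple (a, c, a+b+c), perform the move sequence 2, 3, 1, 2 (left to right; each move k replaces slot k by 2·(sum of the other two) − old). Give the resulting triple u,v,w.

start (4,-3,0) = (f(1,0),f(0,1),f(1,1))
replace slot 2: 2·(4+0) − (-3) = 11 → (4,11,0)
replace slot 3: 2·(4+11) − 0 = 30 → (4,11,30)
replace slot 1: 2·(11+30) − 4 = 78 → (78,11,30)
replace slot 2: 2·(78+30) − 11 = 205 → (78,205,30)

78,205,30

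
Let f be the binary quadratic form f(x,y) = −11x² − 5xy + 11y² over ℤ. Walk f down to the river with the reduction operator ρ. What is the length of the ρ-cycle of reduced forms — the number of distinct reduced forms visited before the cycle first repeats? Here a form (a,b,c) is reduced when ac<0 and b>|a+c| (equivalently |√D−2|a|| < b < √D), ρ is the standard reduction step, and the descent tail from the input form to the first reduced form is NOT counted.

D = 509, ⌊√D⌋ = 22
descent: ρ → (11,5,-11)  [lands on river]
river: ρ → (-11,17,5)
river: ρ → (5,13,-17)
river: ρ → (-17,21,1)
river: ρ → (1,21,-17)
river: ρ → (-17,13,5)
river: ρ → (5,17,-11)
river: ρ → (-11,5,11)
river: ρ → (11,17,-5)
river: ρ → (-5,13,17)
river: ρ → (17,21,-1)
river: ρ → (-1,21,17)
river: ρ → (17,13,-5)
river: ρ → (-5,17,11)
ρ-cycle length = 14 (tail of 1 descent step not counted)

14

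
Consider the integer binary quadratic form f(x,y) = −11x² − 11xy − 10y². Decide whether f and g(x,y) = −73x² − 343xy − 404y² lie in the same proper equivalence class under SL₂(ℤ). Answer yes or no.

D₁ = -319, D₂ = -319
f is negative-definite; reduce −f:
−f: flip: (11,11,10)→(10,-11,11)
−f: translate: b→9 (≡-11 mod 20), so (10,-11,11)→(10,9,10)
−f: reduced (well bottom): (10,9,10) with a≤c, −a<b≤a
flip sign back: reduced form of f is (-10,-9,-10)
g is negative-definite; reduce −g:
−g: translate: b→51 (≡343 mod 146), so (73,343,404)→(73,51,10)
−g: flip: (73,51,10)→(10,-51,73)
−g: translate: b→9 (≡-51 mod 20), so (10,-51,73)→(10,9,10)
−g: reduced (well bottom): (10,9,10) with a≤c, −a<b≤a
flip sign back: reduced form of g is (-10,-9,-10)
reduced forms (-10, -9, -10) vs (-10, -9, -10) ⇒ equivalent

yes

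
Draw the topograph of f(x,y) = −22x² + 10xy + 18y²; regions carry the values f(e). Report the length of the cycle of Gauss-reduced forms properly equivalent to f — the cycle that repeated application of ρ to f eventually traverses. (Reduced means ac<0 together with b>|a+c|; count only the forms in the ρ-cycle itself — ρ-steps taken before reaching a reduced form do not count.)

D = 1684, ⌊√D⌋ = 41
river: ρ → (18,26,-14)
river: ρ → (-14,30,14)
river: ρ → (14,26,-18)
river: ρ → (-18,10,22)
river: ρ → (22,34,-6)
river: ρ → (-6,38,10)
river: ρ → (10,22,-30)
river: ρ → (-30,38,2)
river: ρ → (2,38,-30)
river: ρ → (-30,22,10)
river: ρ → (10,38,-6)
river: ρ → (-6,34,22)
river: ρ → (22,10,-18)
river: ρ → (-18,26,14)
river: ρ → (14,30,-14)
river: ρ → (-14,26,18)
river: ρ → (18,10,-22)
river: ρ → (-22,34,6)
river: ρ → (6,38,-10)
river: ρ → (-10,22,30)
river: ρ → (30,38,-2)
river: ρ → (-2,38,30)
river: ρ → (30,22,-10)
river: ρ → (-10,38,6)
river: ρ → (6,34,-22)
river: ρ → (-22,10,18)
ρ-cycle length = 26 (tail of 0 descent steps not counted)

26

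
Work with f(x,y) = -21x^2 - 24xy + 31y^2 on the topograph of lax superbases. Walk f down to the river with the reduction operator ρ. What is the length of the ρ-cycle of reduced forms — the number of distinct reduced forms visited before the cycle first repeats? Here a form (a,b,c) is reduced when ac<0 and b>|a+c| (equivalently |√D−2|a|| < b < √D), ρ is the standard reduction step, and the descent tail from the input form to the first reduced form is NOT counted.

D = 3180, ⌊√D⌋ = 56
descent: ρ → (31,24,-21)  [lands on river]
river: ρ → (-21,18,34)
river: ρ → (34,50,-5)
river: ρ → (-5,50,34)
river: ρ → (34,18,-21)
river: ρ → (-21,24,31)
river: ρ → (31,38,-14)
river: ρ → (-14,46,19)
river: ρ → (19,30,-30)
river: ρ → (-30,30,19)
river: ρ → (19,46,-14)
river: ρ → (-14,38,31)
ρ-cycle length = 12 (tail of 1 descent step not counted)

12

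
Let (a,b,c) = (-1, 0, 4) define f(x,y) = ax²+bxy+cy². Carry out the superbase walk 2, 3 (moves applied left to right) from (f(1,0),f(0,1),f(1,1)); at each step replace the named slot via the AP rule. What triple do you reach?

start (-1,4,3) = (f(1,0),f(0,1),f(1,1))
replace slot 2: 2·((-1)+3) − 4 = 0 → (-1,0,3)
replace slot 3: 2·((-1)+0) − 3 = -5 → (-1,0,-5)

-1,0,-5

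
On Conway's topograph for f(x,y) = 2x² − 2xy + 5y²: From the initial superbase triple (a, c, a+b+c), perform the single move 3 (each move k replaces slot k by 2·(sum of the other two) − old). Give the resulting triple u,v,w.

start (2,5,5) = (f(1,0),f(0,1),f(1,1))
replace slot 3: 2·(2+5) − 5 = 9 → (2,5,9)

2,5,9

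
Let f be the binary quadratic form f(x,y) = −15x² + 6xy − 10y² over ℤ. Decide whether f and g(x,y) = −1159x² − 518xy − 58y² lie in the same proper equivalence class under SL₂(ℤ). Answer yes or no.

D₁ = -564, D₂ = -564
f is negative-definite; reduce −f:
−f: flip: (15,-6,10)→(10,6,15)
−f: reduced (well bottom): (10,6,15) with a≤c, −a<b≤a
flip sign back: reduced form of f is (-10,-6,-15)
g is negative-definite; reduce −g:
−g: flip: (1159,518,58)→(58,-518,1159)
−g: translate: b→-54 (≡-518 mod 116), so (58,-518,1159)→(58,-54,15)
−g: flip: (58,-54,15)→(15,54,58)
−g: translate: b→-6 (≡54 mod 30), so (15,54,58)→(15,-6,10)
−g: flip: (15,-6,10)→(10,6,15)
−g: reduced (well bottom): (10,6,15) with a≤c, −a<b≤a
flip sign back: reduced form of g is (-10,-6,-15)
reduced forms (-10, -6, -15) vs (-10, -6, -15) ⇒ equivalent

yes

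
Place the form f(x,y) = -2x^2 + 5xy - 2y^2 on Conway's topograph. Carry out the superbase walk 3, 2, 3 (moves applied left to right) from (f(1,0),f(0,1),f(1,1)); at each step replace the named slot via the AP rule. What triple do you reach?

start (-2,-2,1) = (f(1,0),f(0,1),f(1,1))
replace slot 3: 2·((-2)+(-2)) − 1 = -9 → (-2,-2,-9)
replace slot 2: 2·((-2)+(-9)) − (-2) = -20 → (-2,-20,-9)
replace slot 3: 2·((-2)+(-20)) − (-9) = -35 → (-2,-20,-35)

-2,-20,-35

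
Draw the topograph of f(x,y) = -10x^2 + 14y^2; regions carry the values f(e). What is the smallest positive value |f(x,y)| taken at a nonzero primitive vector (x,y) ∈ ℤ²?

descent: ρ → (14,0,-10)
descent: ρ → (-10,20,4)  [lands on river]
river: ρ → (4,20,-10)
closes: descent 2, river 2
min |a| on river = 4

4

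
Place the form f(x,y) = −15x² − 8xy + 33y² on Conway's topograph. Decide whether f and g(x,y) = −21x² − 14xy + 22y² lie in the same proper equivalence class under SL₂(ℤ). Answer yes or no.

D₁ = 2044, D₂ = 2044
river cycle of f (length 24): (-15, 22, 26), (26, 30, -11), (-11, 36, 17), (17, 32, -15), (-15, 28, 21), (21, 14, -22), (-22, 30, 13), (13, 22, -30), (-30, 38, 5), (5, 42, -14), … (14 more)
river cycle of g (length 24): (22, 14, -21), (-21, 28, 15), (15, 32, -17), (-17, 36, 11), (11, 30, -26), (-26, 22, 15), (15, 38, -10), (-10, 42, 7), (7, 42, -10), (-10, 38, 15), … (14 more)
cycles differ ⇒ inequivalent

no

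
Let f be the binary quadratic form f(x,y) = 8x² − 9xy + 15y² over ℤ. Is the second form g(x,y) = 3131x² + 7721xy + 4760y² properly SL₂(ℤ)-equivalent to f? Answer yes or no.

D₁ = -399, D₂ = -399
f: translate: b→7 (≡-9 mod 16), so (8,-9,15)→(8,7,14)
f: reduced (well bottom): (8,7,14) with a≤c, −a<b≤a
g: translate: b→1459 (≡7721 mod 6262), so (3131,7721,4760)→(3131,1459,170)
g: flip: (3131,1459,170)→(170,-1459,3131)
g: translate: b→-99 (≡-1459 mod 340), so (170,-1459,3131)→(170,-99,15)
g: flip: (170,-99,15)→(15,99,170)
g: translate: b→9 (≡99 mod 30), so (15,99,170)→(15,9,8)
g: flip: (15,9,8)→(8,-9,15)
g: translate: b→7 (≡-9 mod 16), so (8,-9,15)→(8,7,14)
g: reduced (well bottom): (8,7,14) with a≤c, −a<b≤a
reduced forms (8, 7, 14) vs (8, 7, 14) ⇒ equivalent

yes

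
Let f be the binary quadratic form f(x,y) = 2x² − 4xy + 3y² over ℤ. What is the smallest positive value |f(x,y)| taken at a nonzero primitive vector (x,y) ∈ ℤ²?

translate: b→0 (≡-4 mod 4), so (2,-4,3)→(2,0,1)
flip: (2,0,1)→(1,0,2)
reduced (well bottom): (1,0,2) with a≤c, −a<b≤a
well minimum = a = 1

1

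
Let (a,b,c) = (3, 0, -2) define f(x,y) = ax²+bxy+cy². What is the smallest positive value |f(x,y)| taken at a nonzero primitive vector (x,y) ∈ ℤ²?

descent: ρ → (-2,4,1)  [lands on river]
river: ρ → (1,4,-2)
closes: descent 1, river 2
min |a| on river = 1

1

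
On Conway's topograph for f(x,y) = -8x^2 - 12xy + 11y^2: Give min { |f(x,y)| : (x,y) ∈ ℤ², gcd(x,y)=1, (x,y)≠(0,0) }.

descent: ρ → (11,12,-8)  [lands on river]
river: ρ → (-8,20,3)
river: ρ → (3,22,-1)
river: ρ → (-1,22,3)
river: ρ → (3,20,-8)
river: ρ → (-8,12,11)
river: ρ → (11,10,-9)
river: ρ → (-9,8,12)
river: ρ → (12,16,-5)
river: ρ → (-5,14,15)
river: ρ → (15,16,-4)
river: ρ → (-4,16,15)
river: ρ → (15,14,-5)
river: ρ → (-5,16,12)
river: ρ → (12,8,-9)
river: ρ → (-9,10,11)
closes: descent 1, river 16
min |a| on river = 1

1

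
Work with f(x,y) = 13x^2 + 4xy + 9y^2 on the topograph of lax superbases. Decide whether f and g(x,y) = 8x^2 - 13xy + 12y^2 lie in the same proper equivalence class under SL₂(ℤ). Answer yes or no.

D₁ = -452, D₂ = -215
discriminants differ ⇒ not SL₂(ℤ)-equivalent

no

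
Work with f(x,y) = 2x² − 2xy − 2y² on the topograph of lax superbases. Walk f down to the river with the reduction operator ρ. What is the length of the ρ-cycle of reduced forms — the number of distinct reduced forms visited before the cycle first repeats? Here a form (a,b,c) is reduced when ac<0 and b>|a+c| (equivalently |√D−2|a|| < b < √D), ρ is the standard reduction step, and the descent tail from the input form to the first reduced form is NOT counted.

D = 20, ⌊√D⌋ = 4
descent: ρ → (-2,2,2)  [lands on river]
river: ρ → (2,2,-2)
ρ-cycle length = 2 (tail of 1 descent step not counted)

2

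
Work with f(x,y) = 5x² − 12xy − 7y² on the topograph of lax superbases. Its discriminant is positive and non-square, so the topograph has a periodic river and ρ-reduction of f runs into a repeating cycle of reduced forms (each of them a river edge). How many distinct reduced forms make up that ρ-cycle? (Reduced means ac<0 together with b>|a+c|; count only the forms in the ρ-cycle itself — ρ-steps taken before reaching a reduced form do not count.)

D = 284, ⌊√D⌋ = 16
descent: ρ → (-7,12,5)  [lands on river]
river: ρ → (5,8,-11)
river: ρ → (-11,14,2)
river: ρ → (2,14,-11)
river: ρ → (-11,8,5)
river: ρ → (5,12,-7)
river: ρ → (-7,16,1)
river: ρ → (1,16,-7)
ρ-cycle length = 8 (tail of 1 descent step not counted)

8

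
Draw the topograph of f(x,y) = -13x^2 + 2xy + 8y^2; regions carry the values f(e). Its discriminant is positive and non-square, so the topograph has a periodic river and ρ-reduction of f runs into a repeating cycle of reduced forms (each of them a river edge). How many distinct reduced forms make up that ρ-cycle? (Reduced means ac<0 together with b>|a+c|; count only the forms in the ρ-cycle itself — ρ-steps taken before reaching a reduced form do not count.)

D = 420, ⌊√D⌋ = 20
descent: ρ → (8,14,-7)  [lands on river]
river: ρ → (-7,14,8)
river: ρ → (8,18,-3)
river: ρ → (-3,18,8)
ρ-cycle length = 4 (tail of 1 descent step not counted)

4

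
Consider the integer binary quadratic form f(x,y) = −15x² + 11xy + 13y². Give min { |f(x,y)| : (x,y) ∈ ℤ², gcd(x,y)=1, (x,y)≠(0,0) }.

river: ρ → (13,15,-13)
river: ρ → (-13,11,15)
river: ρ → (15,19,-9)
river: ρ → (-9,17,17)
river: ρ → (17,17,-9)
river: ρ → (-9,19,15)
river: ρ → (15,11,-13)
river: ρ → (-13,15,13)
river: ρ → (13,11,-15)
river: ρ → (-15,19,9)
river: ρ → (9,17,-17)
river: ρ → (-17,17,9)
river: ρ → (9,19,-15)
river: ρ → (-15,11,13)
closes: descent 0, river 14
min |a| on river = 9

9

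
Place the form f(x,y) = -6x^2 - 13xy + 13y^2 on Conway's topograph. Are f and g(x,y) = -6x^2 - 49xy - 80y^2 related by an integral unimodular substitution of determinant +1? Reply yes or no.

D₁ = 481, D₂ = 481
river cycle of f (length 26): (13, 13, -6), (-6, 11, 15), (15, 19, -2), (-2, 21, 5), (5, 19, -6), (-6, 17, 8), (8, 15, -8), (-8, 17, 6), (6, 19, -5), (-5, 21, 2), … (16 more)
river cycle of g (length 26): (-6, 11, 15), (15, 19, -2), (-2, 21, 5), (5, 19, -6), (-6, 17, 8), (8, 15, -8), (-8, 17, 6), (6, 19, -5), (-5, 21, 2), (2, 19, -15), … (16 more)
cycles coincide ⇒ equivalent

yes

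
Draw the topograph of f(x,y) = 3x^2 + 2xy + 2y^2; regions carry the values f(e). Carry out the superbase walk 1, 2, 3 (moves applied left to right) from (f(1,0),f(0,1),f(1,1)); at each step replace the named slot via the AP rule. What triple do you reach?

start (3,2,7) = (f(1,0),f(0,1),f(1,1))
replace slot 1: 2·(2+7) − 3 = 15 → (15,2,7)
replace slot 2: 2·(15+7) − 2 = 42 → (15,42,7)
replace slot 3: 2·(15+42) − 7 = 107 → (15,42,107)

15,42,107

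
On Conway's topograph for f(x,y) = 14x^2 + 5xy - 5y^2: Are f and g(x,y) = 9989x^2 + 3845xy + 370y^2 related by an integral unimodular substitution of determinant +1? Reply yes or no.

D₁ = 305, D₂ = 305
river cycle of f (length 4): (-5, 15, 4), (4, 17, -1), (-1, 17, 4), (4, 15, -5)
river cycle of g (length 4): (-5, 15, 4), (4, 17, -1), (-1, 17, 4), (4, 15, -5)
cycles coincide ⇒ equivalent

yes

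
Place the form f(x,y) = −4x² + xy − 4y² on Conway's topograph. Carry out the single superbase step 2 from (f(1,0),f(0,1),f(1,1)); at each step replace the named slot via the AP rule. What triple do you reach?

start (-4,-4,-7) = (f(1,0),f(0,1),f(1,1))
replace slot 2: 2·((-4)+(-7)) − (-4) = -18 → (-4,-18,-7)

-4,-18,-7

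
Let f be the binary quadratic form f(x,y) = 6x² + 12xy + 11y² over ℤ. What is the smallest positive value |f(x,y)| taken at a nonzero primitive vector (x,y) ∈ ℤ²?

translate: b→0 (≡12 mod 12), so (6,12,11)→(6,0,5)
flip: (6,0,5)→(5,0,6)
reduced (well bottom): (5,0,6) with a≤c, −a<b≤a
well minimum = a = 5

5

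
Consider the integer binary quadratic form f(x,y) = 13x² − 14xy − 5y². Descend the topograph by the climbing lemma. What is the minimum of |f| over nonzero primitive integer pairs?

descent: ρ → (-5,14,13)  [lands on river]
river: ρ → (13,12,-6)
river: ρ → (-6,12,13)
river: ρ → (13,14,-5)
river: ρ → (-5,16,10)
river: ρ → (10,4,-11)
river: ρ → (-11,18,3)
river: ρ → (3,18,-11)
river: ρ → (-11,4,10)
river: ρ → (10,16,-5)
closes: descent 1, river 10
min |a| on river = 3

3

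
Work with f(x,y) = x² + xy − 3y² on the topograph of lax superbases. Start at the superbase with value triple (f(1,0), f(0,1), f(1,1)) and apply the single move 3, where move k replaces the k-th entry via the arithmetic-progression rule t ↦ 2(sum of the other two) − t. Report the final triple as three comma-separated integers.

start (1,-3,-1) = (f(1,0),f(0,1),f(1,1))
replace slot 3: 2·(1+(-3)) − (-1) = -3 → (1,-3,-3)

1,-3,-3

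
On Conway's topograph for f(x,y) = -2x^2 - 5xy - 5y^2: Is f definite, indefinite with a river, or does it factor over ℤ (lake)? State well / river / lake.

D = b²−4ac = (-5)² − 4·(-2)·(-5) = -15
D < 0 ⇒ definite ⇒ every region one sign ⇒ single well

well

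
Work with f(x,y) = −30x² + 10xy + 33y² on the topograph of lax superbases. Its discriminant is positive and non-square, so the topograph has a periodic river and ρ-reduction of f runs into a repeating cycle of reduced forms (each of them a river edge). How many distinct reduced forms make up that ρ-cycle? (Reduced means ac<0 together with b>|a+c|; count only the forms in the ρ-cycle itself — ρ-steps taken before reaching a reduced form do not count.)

D = 4060, ⌊√D⌋ = 63
river: ρ → (33,56,-7)
river: ρ → (-7,56,33)
river: ρ → (33,10,-30)
river: ρ → (-30,50,13)
river: ρ → (13,54,-22)
river: ρ → (-22,34,33)
river: ρ → (33,32,-23)
river: ρ → (-23,60,5)
river: ρ → (5,60,-23)
river: ρ → (-23,32,33)
river: ρ → (33,34,-22)
river: ρ → (-22,54,13)
river: ρ → (13,50,-30)
river: ρ → (-30,10,33)
ρ-cycle length = 14 (tail of 0 descent steps not counted)

14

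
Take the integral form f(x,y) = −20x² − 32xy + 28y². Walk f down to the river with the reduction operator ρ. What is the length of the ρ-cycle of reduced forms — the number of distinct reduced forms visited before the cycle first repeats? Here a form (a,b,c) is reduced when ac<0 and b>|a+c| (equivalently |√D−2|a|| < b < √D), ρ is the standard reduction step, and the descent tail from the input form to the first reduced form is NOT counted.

D = 3264, ⌊√D⌋ = 57
descent: ρ → (28,32,-20)  [lands on river]
river: ρ → (-20,48,12)
river: ρ → (12,48,-20)
river: ρ → (-20,32,28)
river: ρ → (28,24,-24)
river: ρ → (-24,24,28)
ρ-cycle length = 6 (tail of 1 descent step not counted)

6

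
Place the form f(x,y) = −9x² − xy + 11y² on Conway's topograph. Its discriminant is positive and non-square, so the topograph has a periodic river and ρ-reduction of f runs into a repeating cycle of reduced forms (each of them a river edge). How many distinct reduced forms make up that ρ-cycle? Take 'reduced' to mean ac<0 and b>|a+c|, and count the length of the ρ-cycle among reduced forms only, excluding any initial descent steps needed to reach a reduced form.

D = 397, ⌊√D⌋ = 19
descent: ρ → (11,1,-9)
descent: ρ → (-9,17,3)  [lands on river]
river: ρ → (3,19,-3)
river: ρ → (-3,17,9)
river: ρ → (9,19,-1)
river: ρ → (-1,19,9)
river: ρ → (9,17,-3)
river: ρ → (-3,19,3)
river: ρ → (3,17,-9)
river: ρ → (-9,19,1)
river: ρ → (1,19,-9)
ρ-cycle length = 10 (tail of 2 descent steps not counted)

10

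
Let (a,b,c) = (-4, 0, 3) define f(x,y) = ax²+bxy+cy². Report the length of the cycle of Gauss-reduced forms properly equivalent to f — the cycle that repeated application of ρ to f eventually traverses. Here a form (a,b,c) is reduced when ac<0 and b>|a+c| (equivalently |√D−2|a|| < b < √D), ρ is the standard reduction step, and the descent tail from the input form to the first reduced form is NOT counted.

D = 48, ⌊√D⌋ = 6
descent: ρ → (3,6,-1)  [lands on river]
river: ρ → (-1,6,3)
ρ-cycle length = 2 (tail of 1 descent step not counted)

2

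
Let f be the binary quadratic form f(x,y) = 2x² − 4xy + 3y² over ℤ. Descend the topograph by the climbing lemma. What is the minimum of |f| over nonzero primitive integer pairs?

translate: b→0 (≡-4 mod 4), so (2,-4,3)→(2,0,1)
flip: (2,0,1)→(1,0,2)
reduced (well bottom): (1,0,2) with a≤c, −a<b≤a
well minimum = a = 1

1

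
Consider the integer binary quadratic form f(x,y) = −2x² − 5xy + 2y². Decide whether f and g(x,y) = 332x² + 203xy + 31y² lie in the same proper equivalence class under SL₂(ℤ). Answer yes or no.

D₁ = 41, D₂ = 41
river cycle of f (length 10): (2, 5, -2), (-2, 3, 4), (4, 5, -1), (-1, 5, 4), (4, 3, -2), (-2, 5, 2), (2, 3, -4), (-4, 5, 1), (1, 5, -4), (-4, 3, 2)
river cycle of g (length 10): (2, 5, -2), (-2, 3, 4), (4, 5, -1), (-1, 5, 4), (4, 3, -2), (-2, 5, 2), (2, 3, -4), (-4, 5, 1), (1, 5, -4), (-4, 3, 2)
cycles coincide ⇒ equivalent

yes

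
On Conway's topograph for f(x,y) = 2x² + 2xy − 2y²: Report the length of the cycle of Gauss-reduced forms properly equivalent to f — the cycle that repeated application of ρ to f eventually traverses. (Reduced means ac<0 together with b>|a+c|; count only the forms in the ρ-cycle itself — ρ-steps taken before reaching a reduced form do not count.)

D = 20, ⌊√D⌋ = 4
river: ρ → (-2,2,2)
river: ρ → (2,2,-2)
ρ-cycle length = 2 (tail of 0 descent steps not counted)

2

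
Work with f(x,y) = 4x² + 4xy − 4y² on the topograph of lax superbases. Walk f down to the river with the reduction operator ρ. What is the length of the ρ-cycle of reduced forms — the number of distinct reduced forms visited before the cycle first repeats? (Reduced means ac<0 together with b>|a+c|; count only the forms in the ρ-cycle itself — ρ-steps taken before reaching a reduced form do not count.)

D = 80, ⌊√D⌋ = 8
river: ρ → (-4,4,4)
river: ρ → (4,4,-4)
ρ-cycle length = 2 (tail of 0 descent steps not counted)

2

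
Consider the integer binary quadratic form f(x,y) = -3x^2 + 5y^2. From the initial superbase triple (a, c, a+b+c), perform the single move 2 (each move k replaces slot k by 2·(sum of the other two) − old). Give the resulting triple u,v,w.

start (-3,5,2) = (f(1,0),f(0,1),f(1,1))
replace slot 2: 2·((-3)+2) − 5 = -7 → (-3,-7,2)

-3,-7,2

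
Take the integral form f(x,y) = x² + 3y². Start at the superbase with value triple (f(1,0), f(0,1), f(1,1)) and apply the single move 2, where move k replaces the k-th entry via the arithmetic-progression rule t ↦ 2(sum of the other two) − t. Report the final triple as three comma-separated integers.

start (1,3,4) = (f(1,0),f(0,1),f(1,1))
replace slot 2: 2·(1+4) − 3 = 7 → (1,7,4)

1,7,4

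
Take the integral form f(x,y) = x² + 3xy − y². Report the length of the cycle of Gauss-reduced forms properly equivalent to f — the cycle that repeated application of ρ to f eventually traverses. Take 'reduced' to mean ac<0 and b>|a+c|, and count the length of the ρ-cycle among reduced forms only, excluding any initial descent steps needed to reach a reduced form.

D = 13, ⌊√D⌋ = 3
river: ρ → (-1,3,1)
river: ρ → (1,3,-1)
ρ-cycle length = 2 (tail of 0 descent steps not counted)

2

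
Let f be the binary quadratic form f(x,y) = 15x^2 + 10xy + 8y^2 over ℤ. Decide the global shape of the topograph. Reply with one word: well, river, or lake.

D = b²−4ac = 10² − 4·15·8 = -380
D < 0 ⇒ definite ⇒ every region one sign ⇒ single well

well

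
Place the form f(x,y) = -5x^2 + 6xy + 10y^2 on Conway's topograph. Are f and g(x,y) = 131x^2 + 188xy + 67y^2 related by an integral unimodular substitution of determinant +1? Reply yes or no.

D₁ = 236, D₂ = 236
river cycle of f (length 6): (10, 14, -1), (-1, 14, 10), (10, 6, -5), (-5, 14, 2), (2, 14, -5), (-5, 6, 10)
river cycle of g (length 6): (10, 14, -1), (-1, 14, 10), (10, 6, -5), (-5, 14, 2), (2, 14, -5), (-5, 6, 10)
cycles coincide ⇒ equivalent

yes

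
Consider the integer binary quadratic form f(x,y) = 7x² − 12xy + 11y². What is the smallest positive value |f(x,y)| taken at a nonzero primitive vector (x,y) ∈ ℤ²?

translate: b→2 (≡-12 mod 14), so (7,-12,11)→(7,2,6)
flip: (7,2,6)→(6,-2,7)
reduced (well bottom): (6,-2,7) with a≤c, −a<b≤a
well minimum = a = 6

6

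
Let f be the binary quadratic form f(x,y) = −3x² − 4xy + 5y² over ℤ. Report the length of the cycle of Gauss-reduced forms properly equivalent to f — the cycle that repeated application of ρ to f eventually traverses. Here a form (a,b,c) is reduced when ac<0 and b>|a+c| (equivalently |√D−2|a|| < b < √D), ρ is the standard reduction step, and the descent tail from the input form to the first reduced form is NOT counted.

D = 76, ⌊√D⌋ = 8
descent: ρ → (5,4,-3)  [lands on river]
river: ρ → (-3,8,1)
river: ρ → (1,8,-3)
river: ρ → (-3,4,5)
river: ρ → (5,6,-2)
river: ρ → (-2,6,5)
ρ-cycle length = 6 (tail of 1 descent step not counted)

6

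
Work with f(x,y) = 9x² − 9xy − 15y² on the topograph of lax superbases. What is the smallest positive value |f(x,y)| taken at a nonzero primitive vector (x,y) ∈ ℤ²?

descent: ρ → (-15,9,9)  [lands on river]
river: ρ → (9,9,-15)
river: ρ → (-15,21,3)
river: ρ → (3,21,-15)
closes: descent 1, river 4
min |a| on river = 3

3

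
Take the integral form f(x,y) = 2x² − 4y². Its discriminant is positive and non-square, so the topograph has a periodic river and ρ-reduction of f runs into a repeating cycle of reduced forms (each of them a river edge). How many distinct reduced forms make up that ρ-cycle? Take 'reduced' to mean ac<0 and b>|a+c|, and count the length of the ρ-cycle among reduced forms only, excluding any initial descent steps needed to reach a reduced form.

D = 32, ⌊√D⌋ = 5
descent: ρ → (-4,0,2)
descent: ρ → (2,4,-2)  [lands on river]
river: ρ → (-2,4,2)
ρ-cycle length = 2 (tail of 2 descent steps not counted)

2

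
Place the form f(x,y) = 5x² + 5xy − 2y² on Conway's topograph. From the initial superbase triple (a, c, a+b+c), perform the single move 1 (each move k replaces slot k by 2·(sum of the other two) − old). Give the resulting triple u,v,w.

start (5,-2,8) = (f(1,0),f(0,1),f(1,1))
replace slot 1: 2·((-2)+8) − 5 = 7 → (7,-2,8)

7,-2,8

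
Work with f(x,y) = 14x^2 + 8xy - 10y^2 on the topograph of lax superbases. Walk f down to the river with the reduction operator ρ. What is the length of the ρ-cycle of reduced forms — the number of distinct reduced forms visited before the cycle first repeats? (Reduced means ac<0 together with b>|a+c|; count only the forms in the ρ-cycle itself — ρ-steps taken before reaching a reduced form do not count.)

D = 624, ⌊√D⌋ = 24
river: ρ → (-10,12,12)
river: ρ → (12,12,-10)
river: ρ → (-10,8,14)
river: ρ → (14,20,-4)
river: ρ → (-4,20,14)
river: ρ → (14,8,-10)
ρ-cycle length = 6 (tail of 0 descent steps not counted)

6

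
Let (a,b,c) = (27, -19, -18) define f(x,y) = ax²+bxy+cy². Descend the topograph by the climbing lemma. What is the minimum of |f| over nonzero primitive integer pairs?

descent: ρ → (-18,19,27)  [lands on river]
river: ρ → (27,35,-10)
river: ρ → (-10,45,7)
river: ρ → (7,39,-28)
river: ρ → (-28,17,18)
river: ρ → (18,19,-27)
river: ρ → (-27,35,10)
river: ρ → (10,45,-7)
river: ρ → (-7,39,28)
river: ρ → (28,17,-18)
closes: descent 1, river 10
min |a| on river = 7

7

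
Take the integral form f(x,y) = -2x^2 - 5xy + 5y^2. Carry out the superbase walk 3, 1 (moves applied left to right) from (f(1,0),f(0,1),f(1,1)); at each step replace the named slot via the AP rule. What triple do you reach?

start (-2,5,-2) = (f(1,0),f(0,1),f(1,1))
replace slot 3: 2·((-2)+5) − (-2) = 8 → (-2,5,8)
replace slot 1: 2·(5+8) − (-2) = 28 → (28,5,8)

28,5,8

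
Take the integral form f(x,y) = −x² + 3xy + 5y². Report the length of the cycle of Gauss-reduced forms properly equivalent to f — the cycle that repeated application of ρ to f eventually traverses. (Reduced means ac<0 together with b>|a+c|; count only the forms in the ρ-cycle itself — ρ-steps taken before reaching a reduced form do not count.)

D = 29, ⌊√D⌋ = 5
descent: ρ → (5,-3,-1)
descent: ρ → (-1,5,1)  [lands on river]
river: ρ → (1,5,-1)
ρ-cycle length = 2 (tail of 2 descent steps not counted)

2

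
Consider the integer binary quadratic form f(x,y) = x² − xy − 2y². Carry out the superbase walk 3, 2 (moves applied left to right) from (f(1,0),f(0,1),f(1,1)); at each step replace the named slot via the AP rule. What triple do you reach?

start (1,-2,-2) = (f(1,0),f(0,1),f(1,1))
replace slot 3: 2·(1+(-2)) − (-2) = 0 → (1,-2,0)
replace slot 2: 2·(1+0) − (-2) = 4 → (1,4,0)

1,4,0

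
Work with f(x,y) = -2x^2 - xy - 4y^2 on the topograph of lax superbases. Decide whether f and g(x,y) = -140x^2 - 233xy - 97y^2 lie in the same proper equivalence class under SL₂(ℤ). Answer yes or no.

D₁ = -31, D₂ = -31
f is negative-definite; reduce −f:
−f: reduced (well bottom): (2,1,4) with a≤c, −a<b≤a
flip sign back: reduced form of f is (-2,-1,-4)
g is negative-definite; reduce −g:
−g: translate: b→-47 (≡233 mod 280), so (140,233,97)→(140,-47,4)
−g: flip: (140,-47,4)→(4,47,140)
−g: translate: b→-1 (≡47 mod 8), so (4,47,140)→(4,-1,2)
−g: flip: (4,-1,2)→(2,1,4)
−g: reduced (well bottom): (2,1,4) with a≤c, −a<b≤a
flip sign back: reduced form of g is (-2,-1,-4)
reduced forms (-2, -1, -4) vs (-2, -1, -4) ⇒ equivalent

yes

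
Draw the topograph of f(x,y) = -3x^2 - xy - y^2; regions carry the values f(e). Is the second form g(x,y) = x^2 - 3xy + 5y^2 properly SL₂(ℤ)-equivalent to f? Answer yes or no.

D₁ = -11, D₂ = -11
f is negative-definite; reduce −f:
−f: flip: (3,1,1)→(1,-1,3)
−f: translate: b→1 (≡-1 mod 2), so (1,-1,3)→(1,1,3)
−f: reduced (well bottom): (1,1,3) with a≤c, −a<b≤a
flip sign back: reduced form of f is (-1,-1,-3)
g: translate: b→1 (≡-3 mod 2), so (1,-3,5)→(1,1,3)
g: reduced (well bottom): (1,1,3) with a≤c, −a<b≤a
reduced forms (-1, -1, -3) vs (1, 1, 3) ⇒ inequivalent

no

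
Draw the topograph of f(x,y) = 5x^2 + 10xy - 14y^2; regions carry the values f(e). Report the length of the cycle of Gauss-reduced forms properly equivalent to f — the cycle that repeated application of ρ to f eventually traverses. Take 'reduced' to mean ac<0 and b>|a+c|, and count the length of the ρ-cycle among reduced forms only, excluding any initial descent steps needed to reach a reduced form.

D = 380, ⌊√D⌋ = 19
river: ρ → (-14,18,1)
river: ρ → (1,18,-14)
river: ρ → (-14,10,5)
river: ρ → (5,10,-14)
ρ-cycle length = 4 (tail of 0 descent steps not counted)

4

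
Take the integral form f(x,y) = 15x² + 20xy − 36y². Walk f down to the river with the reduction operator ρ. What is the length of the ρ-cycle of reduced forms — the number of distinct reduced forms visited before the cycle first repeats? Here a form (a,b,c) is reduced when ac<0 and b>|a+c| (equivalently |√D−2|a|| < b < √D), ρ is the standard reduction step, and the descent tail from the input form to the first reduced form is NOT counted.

D = 2560, ⌊√D⌋ = 50
descent: ρ → (-36,-20,15)
descent: ρ → (15,50,-1)  [lands on river]
river: ρ → (-1,50,15)
river: ρ → (15,40,-16)
river: ρ → (-16,24,31)
river: ρ → (31,38,-9)
river: ρ → (-9,34,39)
river: ρ → (39,44,-4)
river: ρ → (-4,44,39)
river: ρ → (39,34,-9)
river: ρ → (-9,38,31)
river: ρ → (31,24,-16)
river: ρ → (-16,40,15)
ρ-cycle length = 12 (tail of 2 descent steps not counted)

12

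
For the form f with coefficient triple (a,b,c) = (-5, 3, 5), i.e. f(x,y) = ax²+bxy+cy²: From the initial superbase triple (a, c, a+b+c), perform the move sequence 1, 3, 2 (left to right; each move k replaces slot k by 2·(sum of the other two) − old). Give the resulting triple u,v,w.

start (-5,5,3) = (f(1,0),f(0,1),f(1,1))
replace slot 1: 2·(5+3) − (-5) = 21 → (21,5,3)
replace slot 3: 2·(21+5) − 3 = 49 → (21,5,49)
replace slot 2: 2·(21+49) − 5 = 135 → (21,135,49)

21,135,49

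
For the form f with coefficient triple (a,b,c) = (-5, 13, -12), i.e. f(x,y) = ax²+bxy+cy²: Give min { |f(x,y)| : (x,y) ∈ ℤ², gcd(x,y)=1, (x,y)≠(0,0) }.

translate: b→-3 (≡-13 mod 10), so (5,-13,12)→(5,-3,4)
flip: (5,-3,4)→(4,3,5)
reduced (well bottom): (4,3,5) with a≤c, −a<b≤a
well minimum |f| = |-4| = 4 (negative-definite)

4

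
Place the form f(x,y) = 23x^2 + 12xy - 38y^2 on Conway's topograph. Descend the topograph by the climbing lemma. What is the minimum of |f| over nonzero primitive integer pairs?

descent: ρ → (-38,-12,23)
descent: ρ → (23,58,-3)  [lands on river]
river: ρ → (-3,56,42)
river: ρ → (42,28,-17)
river: ρ → (-17,40,30)
river: ρ → (30,20,-27)
river: ρ → (-27,34,23)
closes: descent 2, river 6
min |a| on river = 3

3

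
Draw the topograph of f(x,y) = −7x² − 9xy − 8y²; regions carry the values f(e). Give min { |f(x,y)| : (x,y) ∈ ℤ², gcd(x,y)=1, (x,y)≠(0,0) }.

translate: b→-5 (≡9 mod 14), so (7,9,8)→(7,-5,6)
flip: (7,-5,6)→(6,5,7)
reduced (well bottom): (6,5,7) with a≤c, −a<b≤a
well minimum |f| = |-6| = 6 (negative-definite)

6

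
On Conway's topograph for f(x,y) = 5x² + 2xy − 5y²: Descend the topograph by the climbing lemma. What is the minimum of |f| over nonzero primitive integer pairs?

river: ρ → (-5,8,2)
river: ρ → (2,8,-5)
river: ρ → (-5,2,5)
river: ρ → (5,8,-2)
river: ρ → (-2,8,5)
river: ρ → (5,2,-5)
closes: descent 0, river 6
min |a| on river = 2

2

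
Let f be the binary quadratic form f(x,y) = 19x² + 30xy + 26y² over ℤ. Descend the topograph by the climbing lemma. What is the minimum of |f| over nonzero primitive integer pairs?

translate: b→-8 (≡30 mod 38), so (19,30,26)→(19,-8,15)
flip: (19,-8,15)→(15,8,19)
reduced (well bottom): (15,8,19) with a≤c, −a<b≤a
well minimum = a = 15

15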